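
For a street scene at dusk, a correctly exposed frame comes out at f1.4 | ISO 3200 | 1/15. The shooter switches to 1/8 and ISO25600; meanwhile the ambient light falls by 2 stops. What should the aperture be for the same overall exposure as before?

Scene light: 2 stops darker.
Shutter speed: 1/15 → 1/8 — 1 stop longer (brighter).
ISO: 3200 → 6400 → 12800 → 25600 — 3 stops raised (brighter).
Net so far: 2 stops brighter. Aperture: f/1.4 → f/2 → f/2.8.

f/2.8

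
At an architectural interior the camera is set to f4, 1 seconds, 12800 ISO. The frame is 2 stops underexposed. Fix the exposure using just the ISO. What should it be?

Underexposed by 2 stops → need 2 stops brighter.
ISO: 12800 → 25600 → 51200.

ISO 51200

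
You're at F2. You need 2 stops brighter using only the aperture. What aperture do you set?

Aperture: f/2 → f/1.4 → f/1.0 — 2 stops wider (brighter).

f/1.0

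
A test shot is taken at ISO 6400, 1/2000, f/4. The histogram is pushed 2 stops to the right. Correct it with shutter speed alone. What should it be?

Overexposed by 2 stops → need 2 stops darker.
Shutter speed: 1/2000 → 1/4000 → 1/8000.

1/8000s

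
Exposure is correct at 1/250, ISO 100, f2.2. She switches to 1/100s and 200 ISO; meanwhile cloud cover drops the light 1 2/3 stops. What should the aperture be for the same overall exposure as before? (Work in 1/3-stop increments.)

f/2.8

Scene light: 1 2/3 stops darker.
Shutter speed: 1/250 → 1/200 → 1/160 → 1/125 → 1/100 — 1 1/3 stops longer (brighter).
ISO: 100 → 125 → 160 → 200 — 1 stop raised (brighter).
Net so far: 2/3 stop brighter. Aperture: f/2.2 → f/2.5 → f/2.8.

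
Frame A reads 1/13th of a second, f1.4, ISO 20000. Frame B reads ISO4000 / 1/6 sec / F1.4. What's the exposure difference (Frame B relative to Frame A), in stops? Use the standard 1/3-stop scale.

1 1/3 stops darker

Aperture: unchanged.
Shutter speed: 1/13 → 1/10 → 1/8 → 1/6 — 1 stop slower (brighter).
ISO: 20000 → 16000 → 12800 → 10000 → 8000 → 6400 → 5000 → 4000 — 2 1/3 stops lower (darker).
Net: +1 −2 1/3 = −1 1/3 stops.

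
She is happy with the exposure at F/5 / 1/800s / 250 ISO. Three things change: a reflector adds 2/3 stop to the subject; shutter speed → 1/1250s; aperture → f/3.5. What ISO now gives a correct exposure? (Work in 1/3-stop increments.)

ISO 125

Scene light: 2/3 stop brighter.
Shutter speed: 1/800 → 1/1000 → 1/1250 — 2/3 stop faster (darker).
Aperture: f/5 → f/4.5 → f/4 → f/3.5 — 1 stop larger aperture (brighter).
Net so far: 1 stop brighter. ISO: 250 → 200 → 160 → 125.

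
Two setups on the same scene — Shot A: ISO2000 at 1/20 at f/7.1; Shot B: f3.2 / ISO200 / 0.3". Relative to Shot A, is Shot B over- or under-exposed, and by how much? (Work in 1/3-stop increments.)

Aperture: f/7.1 → f/6.3 → f/5.6 → f/5 → f/4.5 → f/4 → f/3.5 → f/3.2 — 2 1/3 stops wider (brighter).
Shutter speed: 1/20 → 1/15 → 1/13 → 1/10 → 1/8 → 1/6 → 1/5 → 1/4 → 0.3 — 2 2/3 stops slower (brighter).
ISO: 2000 → 1600 → 1250 → 1000 → 800 → 640 → 500 → 400 → 320 → 250 → 200 — 3 1/3 stops dropped (darker).
Net: +2 1/3 +2 2/3 −3 1/3 = +1 2/3 stops.

1 2/3 stops brighter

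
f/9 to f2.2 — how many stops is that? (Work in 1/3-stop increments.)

f/9 → f/8 → f/7.1 → f/6.3 → f/5.6 → f/5 → f/4.5 → f/4 → f/3.5 → f/3.2 → f/2.8 → f/2.5 → f/2.2 — count the steps: 12 third-stops = 4 stops.

4 stops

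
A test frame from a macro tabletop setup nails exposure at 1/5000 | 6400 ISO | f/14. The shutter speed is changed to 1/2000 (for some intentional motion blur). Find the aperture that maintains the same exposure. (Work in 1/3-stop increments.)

f/22

Shutter speed: 1/5000 → 1/4000 → 1/3200 → 1/2500 → 1/2000 — 1 1/3 stops slower (brighter).
Need 1 1/3 stops darker from the aperture: f/14 → f/16 → f/18 → f/20 → f/22.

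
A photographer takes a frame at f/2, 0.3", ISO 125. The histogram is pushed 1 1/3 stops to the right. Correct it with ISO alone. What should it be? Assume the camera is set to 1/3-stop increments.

ISO 50

Overexposed by 1 1/3 stops → need 1 1/3 stops darker.
ISO: 125 → 100 → 80 → 64 → 50.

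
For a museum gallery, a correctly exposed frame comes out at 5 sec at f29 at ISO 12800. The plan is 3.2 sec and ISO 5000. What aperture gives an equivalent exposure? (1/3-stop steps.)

Shutter speed: 5 → 4 → 3.2 — 2/3 stop faster (darker).
ISO: 12800 → 10000 → 8000 → 6400 → 5000 — 1 1/3 stops dropped (darker).
Net change so far: 2 stops darker. Offset with the aperture: f/29 → f/25 → f/22 → f/20 → f/18 → f/16 → f/14.

f/14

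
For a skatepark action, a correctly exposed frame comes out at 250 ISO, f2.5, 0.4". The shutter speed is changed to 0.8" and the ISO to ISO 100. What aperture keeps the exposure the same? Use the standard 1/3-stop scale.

f/2.2

Shutter speed: 0.4 → 0.5 → 0.6 → 0.8 — 1 stop slower (brighter).
ISO: 250 → 200 → 160 → 125 → 100 — 1 1/3 stops lower (darker).
Net change so far: 1/3 stop darker. Offset with the aperture: f/2.5 → f/2.2.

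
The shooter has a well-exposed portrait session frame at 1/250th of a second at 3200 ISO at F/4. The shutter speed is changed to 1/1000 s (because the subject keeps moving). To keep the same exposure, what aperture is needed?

Shutter speed: 1/250 → 1/500 → 1/1000 — 2 stops shorter (darker).
Need 2 stops brighter from the aperture: f/4 → f/2.8 → f/2.

f/2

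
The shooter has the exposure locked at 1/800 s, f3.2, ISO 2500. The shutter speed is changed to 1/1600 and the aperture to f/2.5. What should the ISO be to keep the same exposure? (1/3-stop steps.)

Shutter speed: 1/800 → 1/1000 → 1/1250 → 1/1600 — 1 stop shorter (darker).
Aperture: f/3.2 → f/2.8 → f/2.5 — 2/3 stop wider (brighter).
Net change so far: 1/3 stop darker. Offset with the ISO: 2500 → 3200.

ISO 3200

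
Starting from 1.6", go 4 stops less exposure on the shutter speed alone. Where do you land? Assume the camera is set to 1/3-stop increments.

Shutter speed: 1.6 → 1.3 → 1 → 0.8 → 0.6 → 0.5 → 0.4 → 0.3 → 1/4 → 1/5 → 1/6 → 1/8 → 1/10 — 4 stops faster (darker).

1/10s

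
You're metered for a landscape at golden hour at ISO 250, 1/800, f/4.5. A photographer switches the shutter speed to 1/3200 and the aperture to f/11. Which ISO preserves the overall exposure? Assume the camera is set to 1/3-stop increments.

Shutter speed: 1/800 → 1/1000 → 1/1250 → 1/1600 → 1/2000 → 1/2500 → 1/3200 — 2 stops shorter (darker).
Aperture: f/4.5 → f/5 → f/5.6 → f/6.3 → f/7.1 → f/8 → f/9 → f/10 → f/11 — 2 2/3 stops smaller aperture (darker).
Net change so far: 4 2/3 stops darker. Offset with the ISO: 250 → 320 → 400 → 500 → 640 → 800 → 1000 → 1250 → 1600 → 2000 → 2500 → 3200 → 4000 → 5000 → 6400.

ISO 6400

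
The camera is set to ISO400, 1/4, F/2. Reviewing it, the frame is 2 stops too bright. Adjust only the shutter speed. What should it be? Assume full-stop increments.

Overexposed by 2 stops → need 2 stops darker.
Shutter speed: 1/4 → 1/8 → 1/15.

1/15s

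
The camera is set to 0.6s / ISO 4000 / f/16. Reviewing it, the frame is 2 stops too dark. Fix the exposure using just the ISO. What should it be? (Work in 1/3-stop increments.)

ISO 16000

Underexposed by 2 stops → need 2 stops brighter.
ISO: 4000 → 5000 → 6400 → 8000 → 10000 → 12800 → 16000.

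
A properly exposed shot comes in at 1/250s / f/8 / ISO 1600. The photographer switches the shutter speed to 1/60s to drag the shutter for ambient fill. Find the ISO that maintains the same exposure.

ISO 400

Shutter speed: 1/250 → 1/125 → 1/60 — 2 stops longer (brighter).
Need 2 stops darker from the ISO: 1600 → 800 → 400.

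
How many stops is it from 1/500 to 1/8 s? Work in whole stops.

1/500 → 1/250 → 1/125 → 1/60 → 1/30 → 1/15 → 1/8 — count the steps: 6 stops.

6 stops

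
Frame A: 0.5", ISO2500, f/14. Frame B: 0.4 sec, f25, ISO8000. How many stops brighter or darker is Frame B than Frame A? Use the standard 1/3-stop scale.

Aperture: f/14 → f/16 → f/18 → f/20 → f/22 → f/25 — 1 2/3 stops narrower (darker).
Shutter speed: 0.5 → 0.4 — 1/3 stop shorter (darker).
ISO: 2500 → 3200 → 4000 → 5000 → 6400 → 8000 — 1 2/3 stops higher (brighter).
Net: −1 2/3 −1/3 +1 2/3 = −1/3 stops.

1/3 stop darker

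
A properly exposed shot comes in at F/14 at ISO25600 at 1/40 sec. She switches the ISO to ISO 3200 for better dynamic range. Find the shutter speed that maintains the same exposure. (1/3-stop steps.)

ISO: 25600 → 20000 → 16000 → 12800 → 10000 → 8000 → 6400 → 5000 → 4000 → 3200 — 3 stops dropped (darker).
Need 3 stops brighter from the shutter speed: 1/40 → 1/30 → 1/25 → 1/20 → 1/15 → 1/13 → 1/10 → 1/8 → 1/6 → 1/5.

1/5s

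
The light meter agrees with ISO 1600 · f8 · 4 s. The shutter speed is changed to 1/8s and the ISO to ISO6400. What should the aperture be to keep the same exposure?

f/2.8

Shutter speed: 4 → 2 → 1 → 1/2 → 1/4 → 1/8 — 5 stops faster (darker).
ISO: 1600 → 3200 → 6400 — 2 stops raised (brighter).
Net change so far: 3 stops darker. Offset with the aperture: f/8 → f/5.6 → f/4 → f/2.8.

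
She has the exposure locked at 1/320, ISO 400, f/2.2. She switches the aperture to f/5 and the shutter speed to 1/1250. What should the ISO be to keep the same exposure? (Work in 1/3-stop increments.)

Aperture: f/2.2 → f/2.5 → f/2.8 → f/3.2 → f/3.5 → f/4 → f/4.5 → f/5 — 2 1/3 stops stopped down (darker).
Shutter speed: 1/320 → 1/400 → 1/500 → 1/640 → 1/800 → 1/1000 → 1/1250 — 2 stops faster (darker).
Net change so far: 4 1/3 stops darker. Offset with the ISO: 400 → 500 → 640 → 800 → 1000 → 1250 → 1600 → 2000 → 2500 → 3200 → 4000 → 5000 → 6400 → 8000.

ISO 8000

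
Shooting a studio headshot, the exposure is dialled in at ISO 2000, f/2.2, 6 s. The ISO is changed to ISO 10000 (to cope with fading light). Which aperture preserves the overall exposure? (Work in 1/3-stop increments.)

f/5

ISO: 2000 → 2500 → 3200 → 4000 → 5000 → 6400 → 8000 → 10000 — 2 1/3 stops raised (brighter).
Need 2 1/3 stops darker from the aperture: f/2.2 → f/2.5 → f/2.8 → f/3.2 → f/3.5 → f/4 → f/4.5 → f/5.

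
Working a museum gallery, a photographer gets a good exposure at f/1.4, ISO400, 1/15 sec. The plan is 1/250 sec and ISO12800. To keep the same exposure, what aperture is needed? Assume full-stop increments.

Shutter speed: 1/15 → 1/30 → 1/60 → 1/125 → 1/250 — 4 stops faster (darker).
ISO: 400 → 800 → 1600 → 3200 → 6400 → 12800 — 5 stops higher (brighter).
Net change so far: 1 stop brighter. Offset with the aperture: f/1.4 → f/2.

f/2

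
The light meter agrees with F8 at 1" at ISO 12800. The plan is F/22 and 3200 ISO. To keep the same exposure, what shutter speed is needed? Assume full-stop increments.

Aperture: f/8 → f/11 → f/16 → f/22 — 3 stops smaller aperture (darker).
ISO: 12800 → 6400 → 3200 — 2 stops lower (darker).
Net change so far: 5 stops darker. Offset with the shutter speed: 1 → 2 → 4 → 8 → 15 → 30.

30 s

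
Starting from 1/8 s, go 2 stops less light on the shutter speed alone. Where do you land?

Shutter speed: 1/8 → 1/15 → 1/30 — 2 stops faster (darker).

1/30s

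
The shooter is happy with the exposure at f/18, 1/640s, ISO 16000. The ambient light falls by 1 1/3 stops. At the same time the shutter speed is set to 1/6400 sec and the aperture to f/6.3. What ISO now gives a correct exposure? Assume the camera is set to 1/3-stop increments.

Scene light: 1 1/3 stops darker.
Shutter speed: 1/640 → 1/800 → 1/1000 → 1/1250 → 1/1600 → 1/2000 → 1/2500 → 1/3200 → 1/4000 → 1/5000 → 1/6400 — 3 1/3 stops faster (darker).
Aperture: f/18 → f/16 → f/14 → f/13 → f/11 → f/10 → f/9 → f/8 → f/7.1 → f/6.3 — 3 stops wider (brighter).
Net so far: 1 2/3 stops darker. ISO: 16000 → 20000 → 25600 → 32000 → 40000 → 51200.

ISO 51200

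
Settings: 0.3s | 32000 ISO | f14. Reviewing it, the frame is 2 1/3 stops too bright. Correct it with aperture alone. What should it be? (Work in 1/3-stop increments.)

Overexposed by 2 1/3 stops → need 2 1/3 stops darker.
Aperture: f/14 → f/16 → f/18 → f/20 → f/22 → f/25 → f/29 → f/32.

f/32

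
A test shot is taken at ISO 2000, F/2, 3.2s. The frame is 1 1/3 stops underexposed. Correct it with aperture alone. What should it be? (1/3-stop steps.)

Underexposed by 1 1/3 stops → need 1 1/3 stops brighter.
Aperture: f/2 → f/1.8 → f/1.6 → f/1.4 → f/1.2.

f/1.2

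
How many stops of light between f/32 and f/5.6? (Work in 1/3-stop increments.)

f/32 → f/29 → f/25 → f/22 → f/20 → f/18 → f/16 → f/14 → f/13 → f/11 → f/10 → f/9 → f/8 → f/7.1 → f/6.3 → f/5.6 — count the steps: 15 third-stops = 5 stops.

5 stops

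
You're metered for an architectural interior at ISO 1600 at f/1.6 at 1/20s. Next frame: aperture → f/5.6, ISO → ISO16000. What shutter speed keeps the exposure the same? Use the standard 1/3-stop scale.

Aperture: f/1.6 → f/1.8 → f/2 → f/2.2 → f/2.5 → f/2.8 → f/3.2 → f/3.5 → f/4 → f/4.5 → f/5 → f/5.6 — 3 2/3 stops narrower (darker).
ISO: 1600 → 2000 → 2500 → 3200 → 4000 → 5000 → 6400 → 8000 → 10000 → 12800 → 16000 — 3 1/3 stops raised (brighter).
Net change so far: 1/3 stop darker. Offset with the shutter speed: 1/20 → 1/15.

1/15s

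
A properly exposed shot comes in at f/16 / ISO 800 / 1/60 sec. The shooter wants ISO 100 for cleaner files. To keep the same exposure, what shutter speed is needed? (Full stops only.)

1/8s

ISO: 800 → 400 → 200 → 100 — 3 stops lower (darker).
Need 3 stops brighter from the shutter speed: 1/60 → 1/30 → 1/15 → 1/8.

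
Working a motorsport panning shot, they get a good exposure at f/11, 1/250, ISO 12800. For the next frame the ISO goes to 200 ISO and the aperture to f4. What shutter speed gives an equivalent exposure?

1/30s

ISO: 12800 → 6400 → 3200 → 1600 → 800 → 400 → 200 — 6 stops lower (darker).
Aperture: f/11 → f/8 → f/5.6 → f/4 — 3 stops larger aperture (brighter).
Net change so far: 3 stops darker. Offset with the shutter speed: 1/250 → 1/125 → 1/60 → 1/30.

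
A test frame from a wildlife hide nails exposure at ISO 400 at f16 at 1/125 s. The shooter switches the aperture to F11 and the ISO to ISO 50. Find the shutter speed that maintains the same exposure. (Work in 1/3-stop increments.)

Aperture: f/16 → f/14 → f/13 → f/11 — 1 stop opened up (brighter).
ISO: 400 → 320 → 250 → 200 → 160 → 125 → 100 → 80 → 64 → 50 — 3 stops dropped (darker).
Net change so far: 2 stops darker. Offset with the shutter speed: 1/125 → 1/100 → 1/80 → 1/60 → 1/50 → 1/40 → 1/30.

1/30s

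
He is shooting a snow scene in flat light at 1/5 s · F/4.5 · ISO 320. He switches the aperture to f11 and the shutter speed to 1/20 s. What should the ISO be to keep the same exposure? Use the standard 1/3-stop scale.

ISO 8000

Aperture: f/4.5 → f/5 → f/5.6 → f/6.3 → f/7.1 → f/8 → f/9 → f/10 → f/11 — 2 2/3 stops smaller aperture (darker).
Shutter speed: 1/5 → 1/6 → 1/8 → 1/10 → 1/13 → 1/15 → 1/20 — 2 stops faster (darker).
Net change so far: 4 2/3 stops darker. Offset with the ISO: 320 → 400 → 500 → 640 → 800 → 1000 → 1250 → 1600 → 2000 → 2500 → 3200 → 4000 → 5000 → 6400 → 8000.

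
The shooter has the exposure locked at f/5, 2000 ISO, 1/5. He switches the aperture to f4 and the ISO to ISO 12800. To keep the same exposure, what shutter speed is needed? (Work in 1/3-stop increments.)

1/50s

Aperture: f/5 → f/4.5 → f/4 — 2/3 stop opened up (brighter).
ISO: 2000 → 2500 → 3200 → 4000 → 5000 → 6400 → 8000 → 10000 → 12800 — 2 2/3 stops raised (brighter).
Net change so far: 3 1/3 stops brighter. Offset with the shutter speed: 1/5 → 1/6 → 1/8 → 1/10 → 1/13 → 1/15 → 1/20 → 1/25 → 1/30 → 1/40 → 1/50.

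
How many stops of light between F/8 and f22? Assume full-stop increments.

3 stops

f/8 → f/11 → f/16 → f/22 — count the steps: 3 stops.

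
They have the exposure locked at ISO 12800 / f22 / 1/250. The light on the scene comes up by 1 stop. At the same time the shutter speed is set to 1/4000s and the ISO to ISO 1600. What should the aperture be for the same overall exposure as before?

f/2.8

Scene light: 1 stop brighter.
Shutter speed: 1/250 → 1/500 → 1/1000 → 1/2000 → 1/4000 — 4 stops shorter (darker).
ISO: 12800 → 6400 → 3200 → 1600 — 3 stops dropped (darker).
Net so far: 6 stops darker. Aperture: f/22 → f/16 → f/11 → f/8 → f/5.6 → f/4 → f/2.8.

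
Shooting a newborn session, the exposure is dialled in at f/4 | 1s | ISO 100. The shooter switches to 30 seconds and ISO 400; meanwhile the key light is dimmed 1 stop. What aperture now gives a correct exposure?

f/32

Scene light: 1 stop darker.
Shutter speed: 1 → 2 → 4 → 8 → 15 → 30 — 5 stops longer (brighter).
ISO: 100 → 200 → 400 — 2 stops higher (brighter).
Net so far: 6 stops brighter. Aperture: f/4 → f/5.6 → f/8 → f/11 → f/16 → f/22 → f/32.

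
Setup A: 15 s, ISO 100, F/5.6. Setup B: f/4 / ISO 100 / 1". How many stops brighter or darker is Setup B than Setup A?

3 stops darker

Aperture: f/5.6 → f/4 — 1 stop larger aperture (brighter).
Shutter speed: 15 → 8 → 4 → 2 → 1 — 4 stops faster (darker).
ISO: unchanged.
Net: +1 −4 = −3 stops.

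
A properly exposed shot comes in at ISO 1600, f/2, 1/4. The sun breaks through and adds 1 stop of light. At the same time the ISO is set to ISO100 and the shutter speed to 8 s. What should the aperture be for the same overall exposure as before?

Scene light: 1 stop brighter.
ISO: 1600 → 800 → 400 → 200 → 100 — 4 stops dropped (darker).
Shutter speed: 1/4 → 1/2 → 1 → 2 → 4 → 8 — 5 stops slower (brighter).
Net so far: 2 stops brighter. Aperture: f/2 → f/2.8 → f/4.

f/4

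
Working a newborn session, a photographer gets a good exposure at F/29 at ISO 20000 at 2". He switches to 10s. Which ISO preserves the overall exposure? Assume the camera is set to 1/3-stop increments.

ISO 4000

Shutter speed: 2 → 2.5 → 3.2 → 4 → 5 → 6 → 8 → 10 — 2 1/3 stops longer (brighter).
Need 2 1/3 stops darker from the ISO: 20000 → 16000 → 12800 → 10000 → 8000 → 6400 → 5000 → 4000.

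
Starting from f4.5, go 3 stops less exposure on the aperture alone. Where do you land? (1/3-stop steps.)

f/13

Aperture: f/4.5 → f/5 → f/5.6 → f/6.3 → f/7.1 → f/8 → f/9 → f/10 → f/11 → f/13 — 3 stops smaller aperture (darker).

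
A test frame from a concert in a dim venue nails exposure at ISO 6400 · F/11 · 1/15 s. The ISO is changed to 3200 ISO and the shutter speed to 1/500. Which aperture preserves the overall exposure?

ISO: 6400 → 3200 — 1 stop dropped (darker).
Shutter speed: 1/15 → 1/30 → 1/60 → 1/125 → 1/250 → 1/500 — 5 stops faster (darker).
Net change so far: 6 stops darker. Offset with the aperture: f/11 → f/8 → f/5.6 → f/4 → f/2.8 → f/2 → f/1.4.

f/1.4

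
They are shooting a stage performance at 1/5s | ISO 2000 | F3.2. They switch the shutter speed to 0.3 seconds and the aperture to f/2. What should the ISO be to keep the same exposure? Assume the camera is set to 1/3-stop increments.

Shutter speed: 1/5 → 1/4 → 0.3 — 2/3 stop slower (brighter).
Aperture: f/3.2 → f/2.8 → f/2.5 → f/2.2 → f/2 — 1 1/3 stops larger aperture (brighter).
Net change so far: 2 stops brighter. Offset with the ISO: 2000 → 1600 → 1250 → 1000 → 800 → 640 → 500.

ISO 500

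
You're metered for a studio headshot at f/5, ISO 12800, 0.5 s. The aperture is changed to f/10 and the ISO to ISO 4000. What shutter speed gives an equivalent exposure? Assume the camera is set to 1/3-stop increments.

6 s

Aperture: f/5 → f/5.6 → f/6.3 → f/7.1 → f/8 → f/9 → f/10 — 2 stops smaller aperture (darker).
ISO: 12800 → 10000 → 8000 → 6400 → 5000 → 4000 — 1 2/3 stops lower (darker).
Net change so far: 3 2/3 stops darker. Offset with the shutter speed: 0.5 → 0.6 → 0.8 → 1 → 1.3 → 1.6 → 2 → 2.5 → 3.2 → 4 → 5 → 6.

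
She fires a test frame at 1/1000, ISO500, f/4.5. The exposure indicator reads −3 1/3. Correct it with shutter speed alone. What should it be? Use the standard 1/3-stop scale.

Underexposed by 3 1/3 stops → need 3 1/3 stops brighter.
Shutter speed: 1/1000 → 1/800 → 1/640 → 1/500 → 1/400 → 1/320 → 1/250 → 1/200 → 1/160 → 1/125 → 1/100.

1/100s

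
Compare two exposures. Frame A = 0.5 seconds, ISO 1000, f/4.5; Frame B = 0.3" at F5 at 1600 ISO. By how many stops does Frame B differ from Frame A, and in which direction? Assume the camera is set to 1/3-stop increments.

Aperture: f/4.5 → f/5 — 1/3 stop smaller aperture (darker).
Shutter speed: 0.5 → 0.4 → 0.3 — 2/3 stop shorter (darker).
ISO: 1000 → 1250 → 1600 — 2/3 stop higher (brighter).
Net: −1/3 −2/3 +2/3 = −1/3 stops.

1/3 stop darker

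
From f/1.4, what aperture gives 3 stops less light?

Aperture: f/1.4 → f/2 → f/2.8 → f/4 — 3 stops smaller aperture (darker).

f/4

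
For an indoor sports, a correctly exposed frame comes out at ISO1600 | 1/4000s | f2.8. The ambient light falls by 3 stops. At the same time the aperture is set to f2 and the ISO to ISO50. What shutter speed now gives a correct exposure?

1/30s

Scene light: 3 stops darker.
Aperture: f/2.8 → f/2 — 1 stop larger aperture (brighter).
ISO: 1600 → 800 → 400 → 200 → 100 → 50 — 5 stops dropped (darker).
Net so far: 7 stops darker. Shutter speed: 1/4000 → 1/2000 → 1/1000 → 1/500 → 1/250 → 1/125 → 1/60 → 1/30.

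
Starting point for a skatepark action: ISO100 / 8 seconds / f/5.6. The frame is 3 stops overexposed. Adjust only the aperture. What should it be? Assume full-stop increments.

Overexposed by 3 stops → need 3 stops darker.
Aperture: f/5.6 → f/8 → f/11 → f/16.

f/16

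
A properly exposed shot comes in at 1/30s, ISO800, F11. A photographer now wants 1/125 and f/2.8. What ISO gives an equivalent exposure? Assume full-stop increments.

ISO 200

Shutter speed: 1/30 → 1/60 → 1/125 — 2 stops shorter (darker).
Aperture: f/11 → f/8 → f/5.6 → f/4 → f/2.8 — 4 stops wider (brighter).
Net change so far: 2 stops brighter. Offset with the ISO: 800 → 400 → 200.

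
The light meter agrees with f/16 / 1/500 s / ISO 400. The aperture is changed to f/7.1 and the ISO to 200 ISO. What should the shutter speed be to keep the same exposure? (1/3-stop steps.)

Aperture: f/16 → f/14 → f/13 → f/11 → f/10 → f/9 → f/8 → f/7.1 — 2 1/3 stops opened up (brighter).
ISO: 400 → 320 → 250 → 200 — 1 stop dropped (darker).
Net change so far: 1 1/3 stops brighter. Offset with the shutter speed: 1/500 → 1/640 → 1/800 → 1/1000 → 1/1250.

1/1250s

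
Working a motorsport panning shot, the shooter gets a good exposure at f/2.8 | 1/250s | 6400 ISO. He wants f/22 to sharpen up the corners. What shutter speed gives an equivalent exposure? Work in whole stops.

1/4s

Aperture: f/2.8 → f/4 → f/5.6 → f/8 → f/11 → f/16 → f/22 — 6 stops stopped down (darker).
Need 6 stops brighter from the shutter speed: 1/250 → 1/125 → 1/60 → 1/30 → 1/15 → 1/8 → 1/4.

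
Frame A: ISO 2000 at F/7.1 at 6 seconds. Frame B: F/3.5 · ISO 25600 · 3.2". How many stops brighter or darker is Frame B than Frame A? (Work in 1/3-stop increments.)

Aperture: f/7.1 → f/6.3 → f/5.6 → f/5 → f/4.5 → f/4 → f/3.5 — 2 stops opened up (brighter).
Shutter speed: 6 → 5 → 4 → 3.2 — 1 stop shorter (darker).
ISO: 2000 → 2500 → 3200 → 4000 → 5000 → 6400 → 8000 → 10000 → 12800 → 16000 → 20000 → 25600 — 3 2/3 stops raised (brighter).
Net: +2 −1 +3 2/3 = +4 2/3 stops.

4 2/3 stops brighter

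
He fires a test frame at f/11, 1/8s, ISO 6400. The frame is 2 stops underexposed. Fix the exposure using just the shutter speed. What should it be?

Underexposed by 2 stops → need 2 stops brighter.
Shutter speed: 1/8 → 1/4 → 1/2.

1/2s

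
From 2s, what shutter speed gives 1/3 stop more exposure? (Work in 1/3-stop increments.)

2.5 s

Shutter speed: 2 → 2.5 — 1/3 stop longer (brighter).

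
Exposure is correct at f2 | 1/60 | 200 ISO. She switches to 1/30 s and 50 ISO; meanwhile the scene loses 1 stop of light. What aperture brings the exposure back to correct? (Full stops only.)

f/1.0

Scene light: 1 stop darker.
Shutter speed: 1/60 → 1/30 — 1 stop slower (brighter).
ISO: 200 → 100 → 50 — 2 stops dropped (darker).
Net so far: 2 stops darker. Aperture: f/2 → f/1.4 → f/1.0.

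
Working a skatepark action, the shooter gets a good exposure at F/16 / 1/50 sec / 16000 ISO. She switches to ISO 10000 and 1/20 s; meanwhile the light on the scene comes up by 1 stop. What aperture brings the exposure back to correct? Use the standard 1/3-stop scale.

f/29

Scene light: 1 stop brighter.
ISO: 16000 → 12800 → 10000 — 2/3 stop dropped (darker).
Shutter speed: 1/50 → 1/40 → 1/30 → 1/25 → 1/20 — 1 1/3 stops longer (brighter).
Net so far: 1 2/3 stops brighter. Aperture: f/16 → f/18 → f/20 → f/22 → f/25 → f/29.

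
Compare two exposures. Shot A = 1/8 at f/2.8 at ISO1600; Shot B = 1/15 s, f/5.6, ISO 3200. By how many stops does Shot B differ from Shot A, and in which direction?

2 stops darker

Aperture: f/2.8 → f/4 → f/5.6 — 2 stops narrower (darker).
Shutter speed: 1/8 → 1/15 — 1 stop faster (darker).
ISO: 1600 → 3200 — 1 stop raised (brighter).
Net: −2 −1 +1 = −2 stops.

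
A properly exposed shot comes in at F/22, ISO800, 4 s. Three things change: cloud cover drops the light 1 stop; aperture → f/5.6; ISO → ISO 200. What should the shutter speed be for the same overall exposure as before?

Scene light: 1 stop darker.
Aperture: f/22 → f/16 → f/11 → f/8 → f/5.6 — 4 stops opened up (brighter).
ISO: 800 → 400 → 200 — 2 stops lower (darker).
Net so far: 1 stop brighter. Shutter speed: 4 → 2.

2 s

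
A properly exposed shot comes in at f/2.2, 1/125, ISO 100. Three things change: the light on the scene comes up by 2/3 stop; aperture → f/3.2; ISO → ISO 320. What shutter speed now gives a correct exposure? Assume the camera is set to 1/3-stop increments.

1/320s

Scene light: 2/3 stop brighter.
Aperture: f/2.2 → f/2.5 → f/2.8 → f/3.2 — 1 stop stopped down (darker).
ISO: 100 → 125 → 160 → 200 → 250 → 320 — 1 2/3 stops raised (brighter).
Net so far: 1 1/3 stops brighter. Shutter speed: 1/125 → 1/160 → 1/200 → 1/250 → 1/320.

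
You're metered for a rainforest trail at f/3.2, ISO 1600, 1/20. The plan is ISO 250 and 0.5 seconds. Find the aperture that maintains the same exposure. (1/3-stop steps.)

f/4

ISO: 1600 → 1250 → 1000 → 800 → 640 → 500 → 400 → 320 → 250 — 2 2/3 stops lower (darker).
Shutter speed: 1/20 → 1/15 → 1/13 → 1/10 → 1/8 → 1/6 → 1/5 → 1/4 → 0.3 → 0.4 → 0.5 — 3 1/3 stops longer (brighter).
Net change so far: 2/3 stop brighter. Offset with the aperture: f/3.2 → f/3.5 → f/4.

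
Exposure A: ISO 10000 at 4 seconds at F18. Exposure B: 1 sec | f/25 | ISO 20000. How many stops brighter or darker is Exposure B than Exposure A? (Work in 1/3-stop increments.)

2 stops darker

Aperture: f/18 → f/20 → f/22 → f/25 — 1 stop narrower (darker).
Shutter speed: 4 → 3.2 → 2.5 → 2 → 1.6 → 1.3 → 1 — 2 stops faster (darker).
ISO: 10000 → 12800 → 16000 → 20000 — 1 stop higher (brighter).
Net: −1 −2 +1 = −2 stops.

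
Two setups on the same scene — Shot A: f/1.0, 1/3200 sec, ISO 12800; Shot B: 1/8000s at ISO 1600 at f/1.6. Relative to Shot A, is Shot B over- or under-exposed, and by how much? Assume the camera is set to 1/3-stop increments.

5 2/3 stops darker

Aperture: f/1.0 → f/1.1 → f/1.2 → f/1.4 → f/1.6 — 1 1/3 stops narrower (darker).
Shutter speed: 1/3200 → 1/4000 → 1/5000 → 1/6400 → 1/8000 — 1 1/3 stops shorter (darker).
ISO: 12800 → 10000 → 8000 → 6400 → 5000 → 4000 → 3200 → 2500 → 2000 → 1600 — 3 stops dropped (darker).
Net: −1 1/3 −1 1/3 −3 = −5 2/3 stops.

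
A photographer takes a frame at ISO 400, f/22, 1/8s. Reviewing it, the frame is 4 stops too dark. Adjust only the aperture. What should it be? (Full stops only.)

Underexposed by 4 stops → need 4 stops brighter.
Aperture: f/22 → f/16 → f/11 → f/8 → f/5.6.

f/5.6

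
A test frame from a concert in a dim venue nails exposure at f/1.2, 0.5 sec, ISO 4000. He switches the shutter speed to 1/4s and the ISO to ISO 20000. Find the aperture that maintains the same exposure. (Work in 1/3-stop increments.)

Shutter speed: 0.5 → 0.4 → 0.3 → 1/4 — 1 stop shorter (darker).
ISO: 4000 → 5000 → 6400 → 8000 → 10000 → 12800 → 16000 → 20000 — 2 1/3 stops raised (brighter).
Net change so far: 1 1/3 stops brighter. Offset with the aperture: f/1.2 → f/1.4 → f/1.6 → f/1.8 → f/2.

f/2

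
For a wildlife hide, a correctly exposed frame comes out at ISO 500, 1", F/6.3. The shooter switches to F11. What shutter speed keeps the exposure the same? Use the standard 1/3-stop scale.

3.2 s

Aperture: f/6.3 → f/7.1 → f/8 → f/9 → f/10 → f/11 — 1 2/3 stops smaller aperture (darker).
Need 1 2/3 stops brighter from the shutter speed: 1 → 1.3 → 1.6 → 2 → 2.5 → 3.2.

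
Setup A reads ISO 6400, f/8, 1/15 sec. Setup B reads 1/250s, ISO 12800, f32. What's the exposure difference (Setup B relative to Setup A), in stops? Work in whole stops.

Aperture: f/8 → f/11 → f/16 → f/22 → f/32 — 4 stops stopped down (darker).
Shutter speed: 1/15 → 1/30 → 1/60 → 1/125 → 1/250 — 4 stops shorter (darker).
ISO: 6400 → 12800 — 1 stop higher (brighter).
Net: −4 −4 +1 = −7 stops.

7 stops darker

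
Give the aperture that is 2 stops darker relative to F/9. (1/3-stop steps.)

f/18

Aperture: f/9 → f/10 → f/11 → f/13 → f/14 → f/16 → f/18 — 2 stops narrower (darker).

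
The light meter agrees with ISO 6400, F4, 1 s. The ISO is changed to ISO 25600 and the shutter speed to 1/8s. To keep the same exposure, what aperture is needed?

f/2.8

ISO: 6400 → 12800 → 25600 — 2 stops raised (brighter).
Shutter speed: 1 → 1/2 → 1/4 → 1/8 — 3 stops faster (darker).
Net change so far: 1 stop darker. Offset with the aperture: f/4 → f/2.8.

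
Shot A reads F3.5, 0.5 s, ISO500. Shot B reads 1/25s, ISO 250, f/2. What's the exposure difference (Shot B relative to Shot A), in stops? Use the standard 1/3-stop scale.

Aperture: f/3.5 → f/3.2 → f/2.8 → f/2.5 → f/2.2 → f/2 — 1 2/3 stops larger aperture (brighter).
Shutter speed: 0.5 → 0.4 → 0.3 → 1/4 → 1/5 → 1/6 → 1/8 → 1/10 → 1/13 → 1/15 → 1/20 → 1/25 — 3 2/3 stops shorter (darker).
ISO: 500 → 400 → 320 → 250 — 1 stop lower (darker).
Net: +1 2/3 −3 2/3 −1 = −3 stops.

3 stops darker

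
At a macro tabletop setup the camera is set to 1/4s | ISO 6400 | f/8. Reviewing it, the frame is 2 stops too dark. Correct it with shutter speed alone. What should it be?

Underexposed by 2 stops → need 2 stops brighter.
Shutter speed: 1/4 → 1/2 → 1.

1 s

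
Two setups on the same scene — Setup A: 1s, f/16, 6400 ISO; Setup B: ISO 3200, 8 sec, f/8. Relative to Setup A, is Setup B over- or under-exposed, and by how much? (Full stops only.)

Aperture: f/16 → f/11 → f/8 — 2 stops opened up (brighter).
Shutter speed: 1 → 2 → 4 → 8 — 3 stops longer (brighter).
ISO: 6400 → 3200 — 1 stop dropped (darker).
Net: +2 +3 −1 = +4 stops.

4 stops brighter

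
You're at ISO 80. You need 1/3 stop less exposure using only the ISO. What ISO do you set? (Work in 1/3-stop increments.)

ISO 64

ISO: 80 → 64 — 1/3 stop lower (darker).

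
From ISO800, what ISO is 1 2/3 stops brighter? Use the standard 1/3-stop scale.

ISO 2500

ISO: 800 → 1000 → 1250 → 1600 → 2000 → 2500 — 1 2/3 stops raised (brighter).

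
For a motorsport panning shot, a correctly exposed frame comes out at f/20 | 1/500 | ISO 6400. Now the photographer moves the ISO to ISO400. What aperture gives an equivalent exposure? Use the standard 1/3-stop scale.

ISO: 6400 → 5000 → 4000 → 3200 → 2500 → 2000 → 1600 → 1250 → 1000 → 800 → 640 → 500 → 400 — 4 stops dropped (darker).
Need 4 stops brighter from the aperture: f/20 → f/18 → f/16 → f/14 → f/13 → f/11 → f/10 → f/9 → f/8 → f/7.1 → f/6.3 → f/5.6 → f/5.

f/5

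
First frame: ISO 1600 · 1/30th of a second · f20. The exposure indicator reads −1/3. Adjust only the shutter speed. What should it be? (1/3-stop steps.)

1/25s

Underexposed by 1/3 stop → need 1/3 stop brighter.
Shutter speed: 1/30 → 1/25.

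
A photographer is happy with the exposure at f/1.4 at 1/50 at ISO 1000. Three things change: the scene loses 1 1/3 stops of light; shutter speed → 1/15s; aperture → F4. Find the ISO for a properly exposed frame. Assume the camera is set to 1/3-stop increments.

ISO 6400

Scene light: 1 1/3 stops darker.
Shutter speed: 1/50 → 1/40 → 1/30 → 1/25 → 1/20 → 1/15 — 1 2/3 stops longer (brighter).
Aperture: f/1.4 → f/1.6 → f/1.8 → f/2 → f/2.2 → f/2.5 → f/2.8 → f/3.2 → f/3.5 → f/4 — 3 stops narrower (darker).
Net so far: 2 2/3 stops darker. ISO: 1000 → 1250 → 1600 → 2000 → 2500 → 3200 → 4000 → 5000 → 6400.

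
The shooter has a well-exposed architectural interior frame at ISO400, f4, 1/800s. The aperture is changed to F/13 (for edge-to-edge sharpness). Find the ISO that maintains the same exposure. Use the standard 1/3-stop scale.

ISO 4000

Aperture: f/4 → f/4.5 → f/5 → f/5.6 → f/6.3 → f/7.1 → f/8 → f/9 → f/10 → f/11 → f/13 — 3 1/3 stops stopped down (darker).
Need 3 1/3 stops brighter from the ISO: 400 → 500 → 640 → 800 → 1000 → 1250 → 1600 → 2000 → 2500 → 3200 → 4000.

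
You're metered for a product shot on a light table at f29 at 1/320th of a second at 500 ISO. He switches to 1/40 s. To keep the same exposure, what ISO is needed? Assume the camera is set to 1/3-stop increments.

ISO 64

Shutter speed: 1/320 → 1/250 → 1/200 → 1/160 → 1/125 → 1/100 → 1/80 → 1/60 → 1/50 → 1/40 — 3 stops longer (brighter).
Need 3 stops darker from the ISO: 500 → 400 → 320 → 250 → 200 → 160 → 125 → 100 → 80 → 64.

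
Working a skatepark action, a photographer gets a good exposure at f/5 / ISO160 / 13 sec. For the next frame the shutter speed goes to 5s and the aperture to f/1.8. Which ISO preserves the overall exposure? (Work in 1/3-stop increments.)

ISO 50

Shutter speed: 13 → 10 → 8 → 6 → 5 — 1 1/3 stops faster (darker).
Aperture: f/5 → f/4.5 → f/4 → f/3.5 → f/3.2 → f/2.8 → f/2.5 → f/2.2 → f/2 → f/1.8 — 3 stops wider (brighter).
Net change so far: 1 2/3 stops brighter. Offset with the ISO: 160 → 125 → 100 → 80 → 64 → 50.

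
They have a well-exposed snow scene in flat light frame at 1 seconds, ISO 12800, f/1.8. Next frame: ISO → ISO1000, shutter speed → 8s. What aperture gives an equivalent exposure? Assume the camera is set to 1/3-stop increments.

ISO: 12800 → 10000 → 8000 → 6400 → 5000 → 4000 → 3200 → 2500 → 2000 → 1600 → 1250 → 1000 — 3 2/3 stops dropped (darker).
Shutter speed: 1 → 1.3 → 1.6 → 2 → 2.5 → 3.2 → 4 → 5 → 6 → 8 — 3 stops slower (brighter).
Net change so far: 2/3 stop darker. Offset with the aperture: f/1.8 → f/1.6 → f/1.4.

f/1.4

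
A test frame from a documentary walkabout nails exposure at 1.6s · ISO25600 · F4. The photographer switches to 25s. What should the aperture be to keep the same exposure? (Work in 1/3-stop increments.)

Shutter speed: 1.6 → 2 → 2.5 → 3.2 → 4 → 5 → 6 → 8 → 10 → 13 → 15 → 20 → 25 — 4 stops slower (brighter).
Need 4 stops darker from the aperture: f/4 → f/4.5 → f/5 → f/5.6 → f/6.3 → f/7.1 → f/8 → f/9 → f/10 → f/11 → f/13 → f/14 → f/16.

f/16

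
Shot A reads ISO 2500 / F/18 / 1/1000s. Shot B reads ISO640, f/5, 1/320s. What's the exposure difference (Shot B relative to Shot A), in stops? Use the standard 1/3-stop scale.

3 1/3 stops brighter

Aperture: f/18 → f/16 → f/14 → f/13 → f/11 → f/10 → f/9 → f/8 → f/7.1 → f/6.3 → f/5.6 → f/5 — 3 2/3 stops larger aperture (brighter).
Shutter speed: 1/1000 → 1/800 → 1/640 → 1/500 → 1/400 → 1/320 — 1 2/3 stops slower (brighter).
ISO: 2500 → 2000 → 1600 → 1250 → 1000 → 800 → 640 — 2 stops dropped (darker).
Net: +3 2/3 +1 2/3 −2 = +3 1/3 stops.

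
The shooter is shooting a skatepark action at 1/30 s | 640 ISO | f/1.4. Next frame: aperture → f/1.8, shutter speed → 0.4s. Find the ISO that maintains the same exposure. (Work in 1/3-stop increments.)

ISO 80

Aperture: f/1.4 → f/1.6 → f/1.8 — 2/3 stop narrower (darker).
Shutter speed: 1/30 → 1/25 → 1/20 → 1/15 → 1/13 → 1/10 → 1/8 → 1/6 → 1/5 → 1/4 → 0.3 → 0.4 — 3 2/3 stops slower (brighter).
Net change so far: 3 stops brighter. Offset with the ISO: 640 → 500 → 400 → 320 → 250 → 200 → 160 → 125 → 100 → 80.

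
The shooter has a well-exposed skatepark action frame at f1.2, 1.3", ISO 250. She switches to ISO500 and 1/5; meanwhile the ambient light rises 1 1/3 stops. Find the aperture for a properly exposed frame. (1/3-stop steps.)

f/1.1

Scene light: 1 1/3 stops brighter.
ISO: 250 → 320 → 400 → 500 — 1 stop raised (brighter).
Shutter speed: 1.3 → 1 → 0.8 → 0.6 → 0.5 → 0.4 → 0.3 → 1/4 → 1/5 — 2 2/3 stops faster (darker).
Net so far: 1/3 stop darker. Aperture: f/1.2 → f/1.1.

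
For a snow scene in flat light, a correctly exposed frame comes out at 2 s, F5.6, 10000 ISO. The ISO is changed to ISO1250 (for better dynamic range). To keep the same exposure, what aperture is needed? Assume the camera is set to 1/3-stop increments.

f/2

ISO: 10000 → 8000 → 6400 → 5000 → 4000 → 3200 → 2500 → 2000 → 1600 → 1250 — 3 stops lower (darker).
Need 3 stops brighter from the aperture: f/5.6 → f/5 → f/4.5 → f/4 → f/3.5 → f/3.2 → f/2.8 → f/2.5 → f/2.2 → f/2.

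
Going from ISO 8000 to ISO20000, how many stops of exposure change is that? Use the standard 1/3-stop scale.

8000 → 10000 → 12800 → 16000 → 20000 — count the steps: 4 third-stops = 1 1/3 stops.

1 1/3 stops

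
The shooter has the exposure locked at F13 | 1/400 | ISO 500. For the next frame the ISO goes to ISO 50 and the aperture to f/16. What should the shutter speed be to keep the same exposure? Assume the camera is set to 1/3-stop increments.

1/25s

ISO: 500 → 400 → 320 → 250 → 200 → 160 → 125 → 100 → 80 → 64 → 50 — 3 1/3 stops lower (darker).
Aperture: f/13 → f/14 → f/16 — 2/3 stop smaller aperture (darker).
Net change so far: 4 stops darker. Offset with the shutter speed: 1/400 → 1/320 → 1/250 → 1/200 → 1/160 → 1/125 → 1/100 → 1/80 → 1/60 → 1/50 → 1/40 → 1/30 → 1/25.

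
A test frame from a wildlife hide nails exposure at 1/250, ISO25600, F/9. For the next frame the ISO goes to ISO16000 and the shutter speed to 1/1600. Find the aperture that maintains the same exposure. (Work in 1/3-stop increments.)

f/2.8

ISO: 25600 → 20000 → 16000 — 2/3 stop lower (darker).
Shutter speed: 1/250 → 1/320 → 1/400 → 1/500 → 1/640 → 1/800 → 1/1000 → 1/1250 → 1/1600 — 2 2/3 stops shorter (darker).
Net change so far: 3 1/3 stops darker. Offset with the aperture: f/9 → f/8 → f/7.1 → f/6.3 → f/5.6 → f/5 → f/4.5 → f/4 → f/3.5 → f/3.2 → f/2.8.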